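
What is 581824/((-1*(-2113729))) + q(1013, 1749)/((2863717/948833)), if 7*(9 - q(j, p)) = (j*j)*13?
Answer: -26754638632854407782/42371851694851 ≈ -6.3143e+5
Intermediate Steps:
q(j, p) = 9 - 13*j**2/7 (q(j, p) = 9 - j*j*13/7 = 9 - j**2*13/7 = 9 - 13*j**2/7)
581824/((-1*(-2113729))) + q(1013, 1749)/((2863717/948833)) = 581824/((-1*(-2113729))) + (9 - 13/7*1013**2)/((2863717/948833)) = 581824/2113729 + (9 - 13/7*1026169)/((2863717*(1/948833))) = 581824*(1/2113729) + (9 - 13340197/7)/(2863717/948833) = 581824/2113729 - 13340134/7*948833/2863717 = 581824/2113729 - 12657559363622/20046019 = -26754638632854407782/42371851694851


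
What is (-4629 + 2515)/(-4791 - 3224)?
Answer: 302/1145 ≈ 0.26376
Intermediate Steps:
(-4629 + 2515)/(-4791 - 3224) = -2114/(-8015) = -2114*(-1/8015) = 302/1145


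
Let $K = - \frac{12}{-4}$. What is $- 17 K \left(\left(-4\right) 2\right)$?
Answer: $408$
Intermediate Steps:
$K = 3$ ($K = \left(-12\right) \left(- \frac{1}{4}\right) = 3$)
$- 17 K \left(\left(-4\right) 2\right) = \left(-17\right) 3 \left(\left(-4\right) 2\right) = \left(-51\right) \left(-8\right) = 408$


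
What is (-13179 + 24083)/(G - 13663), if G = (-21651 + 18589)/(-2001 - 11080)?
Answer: -142635224/178722641 ≈ -0.79808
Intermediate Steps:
G = 3062/13081 (G = -3062/(-13081) = -3062*(-1/13081) = 3062/13081 ≈ 0.23408)
(-13179 + 24083)/(G - 13663) = (-13179 + 24083)/(3062/13081 - 13663) = 10904/(-178722641/13081) = 10904*(-13081/178722641) = -142635224/178722641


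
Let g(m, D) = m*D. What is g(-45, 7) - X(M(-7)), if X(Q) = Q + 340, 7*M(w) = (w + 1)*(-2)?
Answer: -4597/7 ≈ -656.71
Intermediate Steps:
M(w) = -2/7 - 2*w/7 (M(w) = ((w + 1)*(-2))/7 = ((1 + w)*(-2))/7 = (-2 - 2*w)/7 = -2/7 - 2*w/7)
X(Q) = 340 + Q
g(m, D) = D*m
g(-45, 7) - X(M(-7)) = 7*(-45) - (340 + (-2/7 - 2/7*(-7))) = -315 - (340 + (-2/7 + 2)) = -315 - (340 + 12/7) = -315 - 1*2392/7 = -315 - 2392/7 = -4597/7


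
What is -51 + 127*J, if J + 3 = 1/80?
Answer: -34433/80 ≈ -430.41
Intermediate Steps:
J = -239/80 (J = -3 + 1/80 = -239/80 ≈ -2.9875)
-51 + 127*J = -51 + 127*(-239/80) = -51 - 30353/80 = -34433/80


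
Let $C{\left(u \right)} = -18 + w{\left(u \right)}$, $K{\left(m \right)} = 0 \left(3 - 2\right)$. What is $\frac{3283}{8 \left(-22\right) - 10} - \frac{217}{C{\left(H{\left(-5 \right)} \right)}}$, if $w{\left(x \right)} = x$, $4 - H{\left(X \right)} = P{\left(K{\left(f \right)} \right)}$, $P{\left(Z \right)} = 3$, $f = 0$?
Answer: $- \frac{15449}{3162} \approx -4.8858$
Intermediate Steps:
$K{\left(m \right)} = 0$ ($K{\left(m \right)} = 0 \cdot 1 = 0$)
$H{\left(X \right)} = 1$ ($H{\left(X \right)} = 4 - 3 = 1$)
$C{\left(u \right)} = -18 + u$
$\frac{3283}{8 \left(-22\right) - 10} - \frac{217}{C{\left(H{\left(-5 \right)} \right)}} = \frac{3283}{8 \left(-22\right) - 10} - \frac{217}{-18 + 1} = \frac{3283}{-176 - 10} - \frac{217}{-17} = \frac{3283}{-186} - - \frac{217}{17} = 3283 \left(- \frac{1}{186}\right) + \frac{217}{17} = - \frac{3283}{186} + \frac{217}{17} = - \frac{15449}{3162}$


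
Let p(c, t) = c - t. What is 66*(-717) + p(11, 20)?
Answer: -47331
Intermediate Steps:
66*(-717) + p(11, 20) = 66*(-717) + (11 - 1*20) = -47322 + (11 - 20) = -47322 - 9 = -47331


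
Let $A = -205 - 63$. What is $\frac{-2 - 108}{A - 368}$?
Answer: $\frac{55}{318} \approx 0.17296$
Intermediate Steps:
$A = -268$ ($A = -205 - 63 = -268$)
$\frac{-2 - 108}{A - 368} = \frac{-2 - 108}{-268 - 368} = - \frac{110}{-636} = \left(-110\right) \left(- \frac{1}{636}\right) = \frac{55}{318}$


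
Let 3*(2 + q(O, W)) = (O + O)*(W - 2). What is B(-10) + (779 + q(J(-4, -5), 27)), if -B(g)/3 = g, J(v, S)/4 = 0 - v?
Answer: 3221/3 ≈ 1073.7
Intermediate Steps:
J(v, S) = -4*v (J(v, S) = 4*(0 - v) = 4*(-v) = -4*v)
B(g) = -3*g
q(O, W) = -2 + 2*O*(-2 + W)/3 (q(O, W) = -2 + ((O + O)*(W - 2))/3 = -2 + ((2*O)*(-2 + W))/3 = -2 + (2*O*(-2 + W))/3 = -2 + 2*O*(-2 + W)/3)
B(-10) + (779 + q(J(-4, -5), 27)) = -3*(-10) + (779 + (-2 - (-16)*(-4)/3 + (2/3)*(-4*(-4))*27)) = 30 + (779 + (-2 - 4/3*16 + (2/3)*16*27)) = 30 + (779 + (-2 - 64/3 + 288)) = 30 + (779 + 794/3) = 30 + 3131/3 = 3221/3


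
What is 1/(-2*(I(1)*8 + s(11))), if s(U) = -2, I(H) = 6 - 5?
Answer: -1/12 ≈ -0.083333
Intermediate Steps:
I(H) = 1
1/(-2*(I(1)*8 + s(11))) = 1/(-2*(1*8 - 2)) = 1/(-2*(8 - 2)) = 1/(-2*6) = 1/(-12) = -1/12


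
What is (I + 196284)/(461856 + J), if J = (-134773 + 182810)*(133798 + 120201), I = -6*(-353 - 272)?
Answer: 200034/12201811819 ≈ 1.6394e-5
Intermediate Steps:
I = 3750 (I = -6*(-625) = 3750)
J = 12201349963 (J = 48037*253999 = 12201349963)
(I + 196284)/(461856 + J) = (3750 + 196284)/(461856 + 12201349963) = 200034/12201811819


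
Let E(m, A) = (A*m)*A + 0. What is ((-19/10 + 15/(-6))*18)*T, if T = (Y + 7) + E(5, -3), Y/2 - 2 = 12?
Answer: -6336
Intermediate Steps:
E(m, A) = m*A² (E(m, A) = m*A² + 0 = m*A²)
Y = 28 (Y = 4 + 2*12 = 4 + 24 = 28)
T = 80 (T = (28 + 7) + 5*(-3)² = 35 + 5*9 = 35 + 45 = 80)
((-19/10 + 15/(-6))*18)*T = ((-19/10 + 15/(-6))*18)*80 = ((-19*⅒ + 15*(-⅙))*18)*80 = ((-19/10 - 5/2)*18)*80 = -22/5*18*80 = -396/5*80 = -6336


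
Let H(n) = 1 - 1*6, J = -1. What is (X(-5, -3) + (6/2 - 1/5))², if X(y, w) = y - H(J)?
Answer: 196/25 ≈ 7.8400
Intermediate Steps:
H(n) = -5 (H(n) = 1 - 6 = -5)
X(y, w) = 5 + y (X(y, w) = y - 1*(-5) = y + 5 = 5 + y)
(X(-5, -3) + (6/2 - 1/5))² = ((5 - 5) + (6/2 - 1/5))² = (0 + (6*(½) - 1*⅕))² = (0 + (3 - ⅕))² = (0 + 14/5)² = (14/5)² = 196/25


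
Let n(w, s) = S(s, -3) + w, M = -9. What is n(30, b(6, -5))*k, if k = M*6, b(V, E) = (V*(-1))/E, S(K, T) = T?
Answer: -1458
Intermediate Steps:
b(V, E) = -V/E (b(V, E) = (-V)/E = -V/E)
n(w, s) = -3 + w
k = -54 (k = -9*6 = -54)
n(30, b(6, -5))*k = (-3 + 30)*(-54) = 27*(-54) = -1458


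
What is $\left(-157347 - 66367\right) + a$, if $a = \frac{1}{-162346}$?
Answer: $- \frac{36319073045}{162346} \approx -2.2371 \cdot 10^{5}$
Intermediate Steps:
$a = - \frac{1}{162346} \approx -6.1597 \cdot 10^{-6}$
$\left(-157347 - 66367\right) + a = \left(-157347 - 66367\right) - \frac{1}{162346} = -223714 - \frac{1}{162346} = - \frac{36319073045}{162346}$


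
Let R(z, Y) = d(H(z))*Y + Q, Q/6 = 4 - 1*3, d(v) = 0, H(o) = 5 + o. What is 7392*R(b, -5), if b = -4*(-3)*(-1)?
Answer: 44352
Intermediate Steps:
b = -12 (b = 12*(-1) = -12)
Q = 6 (Q = 6*(4 - 1*3) = 6*(4 - 3) = 6*1 = 6)
R(z, Y) = 6 (R(z, Y) = 0*Y + 6 = 0 + 6 = 6)
7392*R(b, -5) = 7392*6 = 44352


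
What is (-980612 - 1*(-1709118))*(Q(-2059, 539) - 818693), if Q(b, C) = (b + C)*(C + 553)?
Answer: -1805626161698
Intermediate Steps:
Q(b, C) = (553 + C)*(C + b) (Q(b, C) = (C + b)*(553 + C) = (553 + C)*(C + b))
(-980612 - 1*(-1709118))*(Q(-2059, 539) - 818693) = (-980612 - 1*(-1709118))*((539² + 553*539 + 553*(-2059) + 539*(-2059)) - 818693) = (-980612 + 1709118)*((290521 + 298067 - 1138627 - 1109801) - 818693) = 728506*(-1659840 - 818693) = 728506*(-2478533) = -1805626161698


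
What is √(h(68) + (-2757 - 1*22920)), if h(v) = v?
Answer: I*√25609 ≈ 160.03*I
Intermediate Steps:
√(h(68) + (-2757 - 1*22920)) = √(68 + (-2757 - 1*22920)) = √(68 + (-2757 - 22920)) = √(68 - 25677) = √(-25609) = I*√25609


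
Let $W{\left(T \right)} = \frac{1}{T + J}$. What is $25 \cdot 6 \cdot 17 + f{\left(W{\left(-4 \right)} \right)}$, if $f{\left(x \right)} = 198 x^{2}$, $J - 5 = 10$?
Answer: $\frac{28068}{11} \approx 2551.6$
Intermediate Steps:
$J = 15$ ($J = 5 + 10 = 15$)
$W{\left(T \right)} = \frac{1}{15 + T}$ ($W{\left(T \right)} = \frac{1}{T + 15} = \frac{1}{15 + T}$)
$25 \cdot 6 \cdot 17 + f{\left(W{\left(-4 \right)} \right)} = 25 \cdot 6 \cdot 17 + 198 \left(\frac{1}{15 - 4}\right)^{2} = 150 \cdot 17 + 198 \left(\frac{1}{11}\right)^{2} = 2550 + \frac{198}{121} = 2550 + 198 \cdot \frac{1}{121} = 2550 + \frac{18}{11} = \frac{28068}{11}$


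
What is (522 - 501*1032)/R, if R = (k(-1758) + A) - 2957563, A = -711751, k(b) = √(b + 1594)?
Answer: 10529096523/74799251282 + 5739*I*√41/74799251282 ≈ 0.14076 + 4.9128e-7*I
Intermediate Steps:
k(b) = √(1594 + b)
R = -3669314 + 2*I*√41 (R = (√(1594 - 1758) - 711751) - 2957563 = (√(-164) - 711751) - 2957563 = (2*I*√41 - 711751) - 2957563 = (-711751 + 2*I*√41) - 2957563 = -3669314 + 2*I*√41 ≈ -3.6693e+6 + 12.806*I)
(522 - 501*1032)/R = (522 - 501*1032)/(-3669314 + 2*I*√41) = (522 - 517032)/(-3669314 + 2*I*√41) = -516510/(-3669314 + 2*I*√41)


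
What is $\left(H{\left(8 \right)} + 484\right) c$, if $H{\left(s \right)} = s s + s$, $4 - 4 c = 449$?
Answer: $-61855$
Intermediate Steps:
$c = - \frac{445}{4}$ ($c = 1 - \frac{449}{4} = - \frac{445}{4} \approx -111.25$)
$H{\left(s \right)} = s + s^{2}$ ($H{\left(s \right)} = s^{2} + s = s + s^{2}$)
$\left(H{\left(8 \right)} + 484\right) c = \left(8 \left(1 + 8\right) + 484\right) \left(- \frac{445}{4}\right) = \left(8 \cdot 9 + 484\right) \left(- \frac{445}{4}\right) = \left(72 + 484\right) \left(- \frac{445}{4}\right) = 556 \left(- \frac{445}{4}\right) = -61855$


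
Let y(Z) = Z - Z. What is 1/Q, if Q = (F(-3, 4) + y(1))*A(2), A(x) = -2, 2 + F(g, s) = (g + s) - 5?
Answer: 1/12 ≈ 0.083333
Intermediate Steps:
y(Z) = 0
F(g, s) = -7 + g + s (F(g, s) = -2 + ((g + s) - 5) = -2 + (-5 + g + s) = -7 + g + s)
Q = 12 (Q = ((-7 - 3 + 4) + 0)*(-2) = (-6 + 0)*(-2) = -6*(-2) = 12)
1/Q = 1/12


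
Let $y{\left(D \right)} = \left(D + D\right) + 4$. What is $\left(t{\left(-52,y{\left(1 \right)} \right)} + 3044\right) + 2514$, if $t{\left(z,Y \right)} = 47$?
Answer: $5605$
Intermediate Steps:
$y{\left(D \right)} = 4 + 2 D$ ($y{\left(D \right)} = 2 D + 4 = 4 + 2 D$)
$\left(t{\left(-52,y{\left(1 \right)} \right)} + 3044\right) + 2514 = \left(47 + 3044\right) + 2514 = 3091 + 2514 = 5605$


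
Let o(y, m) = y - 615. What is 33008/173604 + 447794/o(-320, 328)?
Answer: -1142764222/2387055 ≈ -478.73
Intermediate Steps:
o(y, m) = -615 + y
33008/173604 + 447794/o(-320, 328) = 33008/173604 + 447794/(-615 - 320) = 33008*(1/173604) + 447794/(-935) = 8252/43401 + 447794*(-1/935) = 8252/43401 - 447794/935 = -1142764222/2387055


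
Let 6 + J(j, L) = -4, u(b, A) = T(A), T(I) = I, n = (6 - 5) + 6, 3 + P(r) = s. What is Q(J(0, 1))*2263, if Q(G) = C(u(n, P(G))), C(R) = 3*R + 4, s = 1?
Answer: -4526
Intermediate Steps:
P(r) = -2 (P(r) = -3 + 1 = -2)
n = 7 (n = 1 + 6 = 7)
u(b, A) = A
J(j, L) = -10 (J(j, L) = -6 - 4 = -10)
C(R) = 4 + 3*R
Q(G) = -2 (Q(G) = 4 + 3*(-2) = 4 - 6 = -2)
Q(J(0, 1))*2263 = -2*2263 = -4526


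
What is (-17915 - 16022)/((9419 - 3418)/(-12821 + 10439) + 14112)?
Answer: -80837934/33608783 ≈ -2.4053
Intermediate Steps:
(-17915 - 16022)/((9419 - 3418)/(-12821 + 10439) + 14112) = -33937/(6001/(-2382) + 14112) = -33937/(6001*(-1/2382) + 14112) = -33937/(-6001/2382 + 14112) = -33937/33608783/2382 = -33937*2382/33608783 = -80837934/33608783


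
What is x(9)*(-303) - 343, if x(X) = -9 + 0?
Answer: 2384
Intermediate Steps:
x(X) = -9
x(9)*(-303) - 343 = -9*(-303) - 343 = 2727 - 343 = 2384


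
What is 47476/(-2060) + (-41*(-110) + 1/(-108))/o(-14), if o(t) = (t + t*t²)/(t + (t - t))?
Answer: -1679159/10957140 ≈ -0.15325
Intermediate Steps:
o(t) = (t + t³)/t (o(t) = (t + t³)/(t + 0) = (t + t³)/t)
47476/(-2060) + (-41*(-110) + 1/(-108))/o(-14) = 47476/(-2060) + (-41*(-110) + 1/(-108))/(1 + (-14)²) = 47476*(-1/2060) + (4510 - 1/108)/(1 + 196) = -11869/515 + (487079/108)/197 = -11869/515 + (487079/108)*(1/197) = -11869/515 + 487079/21276 = -1679159/10957140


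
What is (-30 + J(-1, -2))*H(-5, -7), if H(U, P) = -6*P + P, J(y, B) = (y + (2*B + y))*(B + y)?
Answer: -420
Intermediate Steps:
J(y, B) = (B + y)*(2*B + 2*y) (J(y, B) = (y + (y + 2*B))*(B + y) = (2*B + 2*y)*(B + y) = (B + y)*(2*B + 2*y))
H(U, P) = -5*P
(-30 + J(-1, -2))*H(-5, -7) = (-30 + (2*(-2)² + 2*(-1)² + 4*(-2)*(-1)))*(-5*(-7)) = (-30 + (2*4 + 2*1 + 8))*35 = (-30 + (8 + 2 + 8))*35 = (-30 + 18)*35 = -12*35 = -420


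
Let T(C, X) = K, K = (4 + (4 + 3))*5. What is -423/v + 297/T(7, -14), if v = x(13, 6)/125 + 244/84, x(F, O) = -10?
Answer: -1070334/7415 ≈ -144.35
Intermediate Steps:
K = 55 (K = (4 + 7)*5 = 11*5 = 55)
T(C, X) = 55
v = 1483/525 (v = -10/125 + 244/84 = -10*1/125 + 244*(1/84) = -2/25 + 61/21 = 1483/525 ≈ 2.8248)
-423/v + 297/T(7, -14) = -423/1483/525 + 297/55 = -423*525/1483 + 297*(1/55) = -222075/1483 + 27/5 = -1070334/7415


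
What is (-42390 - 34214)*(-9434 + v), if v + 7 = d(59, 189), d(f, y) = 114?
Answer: 714485508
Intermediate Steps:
v = 107 (v = -7 + 114 = 107)
(-42390 - 34214)*(-9434 + v) = (-42390 - 34214)*(-9434 + 107) = -76604*(-9327) = 714485508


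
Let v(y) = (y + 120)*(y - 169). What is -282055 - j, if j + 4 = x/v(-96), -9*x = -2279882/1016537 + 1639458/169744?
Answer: -1392883828681359632729/4938411237831360 ≈ -2.8205e+5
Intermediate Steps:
x = -639786713369/776479754376 (x = -(-2279882/1016537 + 1639458/169744)/9 = -(-2279882*1/1016537 + 1639458*(1/169744))/9 = -(-2279882/1016537 + 819729/84872)/9 = -1/9*639786713369/86275528264 = -639786713369/776479754376 ≈ -0.82396)
v(y) = (-169 + y)*(120 + y) (v(y) = (120 + y)*(-169 + y) = (-169 + y)*(120 + y))
j = -19753005164612071/4938411237831360 (j = -4 - 639786713369/(776479754376*(-20280 + (-96)**2 - 49*(-96))) = -4 - 639786713369/(776479754376*(-20280 + 9216 + 4704)) = -4 - 639786713369/776479754376/(-6360) = -4 - 639786713369/776479754376*(-1/6360) = -4 + 639786713369/4938411237831360 = -19753005164612071/4938411237831360 ≈ -3.9999)
-282055 - j = -282055 - 1*(-19753005164612071/4938411237831360) = -282055 + 19753005164612071/4938411237831360 = -1392883828681359632729/4938411237831360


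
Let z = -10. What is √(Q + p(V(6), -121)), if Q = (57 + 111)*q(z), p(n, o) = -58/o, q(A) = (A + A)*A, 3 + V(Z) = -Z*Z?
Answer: √4065658/11 ≈ 183.30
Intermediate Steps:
V(Z) = -3 - Z² (V(Z) = -3 - Z*Z = -3 - Z²)
q(A) = 2*A² (q(A) = (2*A)*A = 2*A²)
Q = 33600 (Q = (57 + 111)*(2*(-10)²) = 168*(2*100) = 168*200 = 33600)
√(Q + p(V(6), -121)) = √(33600 - 58/(-121)) = √(33600 - 58*(-1/121)) = √(33600 + 58/121) = √(4065658/121) = √4065658/11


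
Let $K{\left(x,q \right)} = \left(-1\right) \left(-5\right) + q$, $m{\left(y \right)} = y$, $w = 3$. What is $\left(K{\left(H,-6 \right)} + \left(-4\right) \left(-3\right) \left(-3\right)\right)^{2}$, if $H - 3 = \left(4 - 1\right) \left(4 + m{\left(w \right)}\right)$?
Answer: $1369$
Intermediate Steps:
$H = 24$ ($H = 3 + \left(4 - 1\right) \left(4 + 3\right) = 3 + 3 \cdot 7 = 3 + 21 = 24$)
$K{\left(x,q \right)} = 5 + q$
$\left(K{\left(H,-6 \right)} + \left(-4\right) \left(-3\right) \left(-3\right)\right)^{2} = \left(\left(5 - 6\right) + \left(-4\right) \left(-3\right) \left(-3\right)\right)^{2} = \left(-1 + 12 \left(-3\right)\right)^{2} = \left(-1 - 36\right)^{2} = \left(-37\right)^{2} = 1369$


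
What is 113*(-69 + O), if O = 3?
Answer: -7458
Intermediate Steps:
113*(-69 + O) = 113*(-69 + 3) = 113*(-66) = -7458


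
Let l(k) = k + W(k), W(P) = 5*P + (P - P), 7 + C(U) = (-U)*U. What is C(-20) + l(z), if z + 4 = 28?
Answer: -263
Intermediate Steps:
C(U) = -7 - U² (C(U) = -7 + (-U)*U = -7 - U²)
z = 24 (z = -4 + 28 = 24)
W(P) = 5*P (W(P) = 5*P + 0 = 5*P)
l(k) = 6*k (l(k) = k + 5*k = 6*k)
C(-20) + l(z) = (-7 - 1*(-20)²) + 6*24 = (-7 - 1*400) + 144 = (-7 - 400) + 144 = -407 + 144 = -263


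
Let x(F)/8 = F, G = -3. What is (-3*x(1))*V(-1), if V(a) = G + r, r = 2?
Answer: 24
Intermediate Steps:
x(F) = 8*F
V(a) = -1 (V(a) = -3 + 2 = -1)
(-3*x(1))*V(-1) = -24*(-1) = 24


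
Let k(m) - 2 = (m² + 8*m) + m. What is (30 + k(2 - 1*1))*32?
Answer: 1344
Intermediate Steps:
k(m) = 2 + m² + 9*m (k(m) = 2 + ((m² + 8*m) + m) = 2 + (m² + 9*m) = 2 + m² + 9*m)
(30 + k(2 - 1*1))*32 = (30 + (2 + (2 - 1*1)² + 9*(2 - 1*1)))*32 = (30 + (2 + (2 - 1)² + 9*(2 - 1)))*32 = (30 + (2 + 1² + 9*1))*32 = (30 + (2 + 1 + 9))*32 = (30 + 12)*32 = 42*32 = 1344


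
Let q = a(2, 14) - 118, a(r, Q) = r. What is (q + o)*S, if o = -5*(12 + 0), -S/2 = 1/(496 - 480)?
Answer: 22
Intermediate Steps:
q = -116 (q = 2 - 118 = -116)
S = -⅛ (S = -2/(496 - 480) = -2/16 = -2*1/16 = -⅛ ≈ -0.12500)
o = -60 (o = -5*12 = -60)
(q + o)*S = (-116 - 60)*(-⅛) = -176*(-⅛) = 22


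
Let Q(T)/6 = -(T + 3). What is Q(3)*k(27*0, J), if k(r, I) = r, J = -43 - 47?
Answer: 0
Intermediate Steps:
J = -90
Q(T) = -18 - 6*T (Q(T) = 6*(-(T + 3)) = 6*(-(3 + T)) = 6*(-3 - T) = -18 - 6*T)
Q(3)*k(27*0, J) = (-18 - 6*3)*(27*0) = (-18 - 18)*0 = -36*0 = 0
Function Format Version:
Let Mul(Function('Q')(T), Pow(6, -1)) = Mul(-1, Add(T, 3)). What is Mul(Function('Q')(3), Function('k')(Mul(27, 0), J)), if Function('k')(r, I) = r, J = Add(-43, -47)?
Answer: 0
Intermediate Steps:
J = -90
Function('Q')(T) = Add(-18, Mul(-6, T)) (Function('Q')(T) = Mul(6, Mul(-1, Add(T, 3))) = Mul(6, Mul(-1, Add(3, T))) = Mul(6, Add(-3, Mul(-1, T))) = Add(-18, Mul(-6, T)))
Mul(Function('Q')(3), Function('k')(Mul(27, 0), J)) = Mul(Add(-18, Mul(-6, 3)), Mul(27, 0)) = Mul(Add(-18, -18), 0) = Mul(-36, 0) = 0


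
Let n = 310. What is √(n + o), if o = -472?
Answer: 9*I*√2 ≈ 12.728*I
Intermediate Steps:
√(n + o) = √(310 - 472) = √(-162) = 9*I*√2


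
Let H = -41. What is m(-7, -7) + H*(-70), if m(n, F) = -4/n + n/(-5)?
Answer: 100519/35 ≈ 2872.0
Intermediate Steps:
m(n, F) = -4/n - n/5 (m(n, F) = -4/n + n*(-⅕) = -4/n - n/5)
m(-7, -7) + H*(-70) = (-4/(-7) - ⅕*(-7)) - 41*(-70) = (-4*(-⅐) + 7/5) + 2870 = (4/7 + 7/5) + 2870 = 69/35 + 2870 = 100519/35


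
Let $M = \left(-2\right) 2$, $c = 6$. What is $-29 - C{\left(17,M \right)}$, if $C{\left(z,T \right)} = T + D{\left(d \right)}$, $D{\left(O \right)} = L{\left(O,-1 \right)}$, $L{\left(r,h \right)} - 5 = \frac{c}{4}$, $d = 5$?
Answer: $- \frac{63}{2} \approx -31.5$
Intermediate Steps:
$L{\left(r,h \right)} = \frac{13}{2}$ ($L{\left(r,h \right)} = 5 + \frac{6}{4} = 5 + 6 \cdot \frac{1}{4} = 5 + \frac{3}{2} = \frac{13}{2}$)
$M = -4$
$D{\left(O \right)} = \frac{13}{2}$
$C{\left(z,T \right)} = \frac{13}{2} + T$ ($C{\left(z,T \right)} = T + \frac{13}{2} = \frac{13}{2} + T$)
$-29 - C{\left(17,M \right)} = -29 - \left(\frac{13}{2} - 4\right) = -29 - \frac{5}{2} = - \frac{63}{2}$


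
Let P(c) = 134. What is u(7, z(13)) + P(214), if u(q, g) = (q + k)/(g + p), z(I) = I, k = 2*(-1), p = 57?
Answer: 1877/14 ≈ 134.07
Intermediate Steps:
k = -2
u(q, g) = (-2 + q)/(57 + g) (u(q, g) = (q - 2)/(g + 57) = (-2 + q)/(57 + g))
u(7, z(13)) + P(214) = (-2 + 7)/(57 + 13) + 134 = 5/70 + 134 = (1/70)*5 + 134 = 1/14 + 134 = 1877/14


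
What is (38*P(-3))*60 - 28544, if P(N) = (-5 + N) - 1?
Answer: -49064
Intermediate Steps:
P(N) = -6 + N
(38*P(-3))*60 - 28544 = (38*(-6 - 3))*60 - 28544 = (38*(-9))*60 - 28544 = -342*60 - 28544 = -20520 - 28544 = -49064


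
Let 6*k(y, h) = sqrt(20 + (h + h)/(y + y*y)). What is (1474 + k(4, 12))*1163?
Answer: 1714262 + 1163*sqrt(530)/30 ≈ 1.7152e+6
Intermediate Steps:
k(y, h) = sqrt(20 + 2*h/(y + y**2))/6 (k(y, h) = sqrt(20 + (h + h)/(y + y*y))/6 = sqrt(20 + (2*h)/(y + y**2))/6 = sqrt(20 + 2*h/(y + y**2))/6)
(1474 + k(4, 12))*1163 = (1474 + sqrt(20 + 2*12/(4 + 4**2))/6)*1163 = (1474 + sqrt(20 + 2*12/(4 + 16))/6)*1163 = (1474 + sqrt(20 + 2*12/20)/6)*1163 = (1474 + sqrt(20 + 2*12*(1/20))/6)*1163 = (1474 + sqrt(20 + 6/5)/6)*1163 = (1474 + sqrt(106/5)/6)*1163 = (1474 + (sqrt(530)/5)/6)*1163 = (1474 + sqrt(530)/30)*1163 = 1714262 + 1163*sqrt(530)/30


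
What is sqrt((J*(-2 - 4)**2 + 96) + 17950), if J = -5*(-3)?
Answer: sqrt(18586) ≈ 136.33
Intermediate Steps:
J = 15
sqrt((J*(-2 - 4)**2 + 96) + 17950) = sqrt((15*(-2 - 4)**2 + 96) + 17950) = sqrt((15*(-6)**2 + 96) + 17950) = sqrt((15*36 + 96) + 17950) = sqrt((540 + 96) + 17950) = sqrt(636 + 17950) = sqrt(18586)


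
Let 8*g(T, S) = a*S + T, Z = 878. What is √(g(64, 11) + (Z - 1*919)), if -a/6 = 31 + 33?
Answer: I*√561 ≈ 23.685*I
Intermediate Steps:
a = -384 (a = -6*(31 + 33) = -6*64 = -384)
g(T, S) = -48*S + T/8 (g(T, S) = (-384*S + T)/8 = (T - 384*S)/8 = -48*S + T/8)
√(g(64, 11) + (Z - 1*919)) = √((-48*11 + (⅛)*64) + (878 - 1*919)) = √((-528 + 8) + (878 - 919)) = √(-520 - 41) = √(-561) = I*√561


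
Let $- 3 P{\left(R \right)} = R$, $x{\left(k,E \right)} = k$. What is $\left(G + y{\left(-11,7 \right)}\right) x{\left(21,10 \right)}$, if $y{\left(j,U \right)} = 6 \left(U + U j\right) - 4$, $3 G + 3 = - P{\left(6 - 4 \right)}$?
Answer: $- \frac{26761}{3} \approx -8920.3$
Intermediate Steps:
$P{\left(R \right)} = - \frac{R}{3}$
$G = - \frac{7}{9}$ ($G = -1 + \frac{\left(-1\right) \left(- \frac{6 - 4}{3}\right)}{3} = -1 + \frac{\left(-1\right) \left(\left(- \frac{1}{3}\right) 2\right)}{3} = -1 + \frac{\left(-1\right) \left(- \frac{2}{3}\right)}{3} = -1 + \frac{1}{3} \cdot \frac{2}{3} = -1 + \frac{2}{9} = - \frac{7}{9} \approx -0.77778$)
$y{\left(j,U \right)} = -4 + 6 U + 6 U j$ ($y{\left(j,U \right)} = \left(6 U + 6 U j\right) - 4 = -4 + 6 U + 6 U j$)
$\left(G + y{\left(-11,7 \right)}\right) x{\left(21,10 \right)} = \left(- \frac{7}{9} + \left(-4 + 6 \cdot 7 + 6 \cdot 7 \left(-11\right)\right)\right) 21 = \left(- \frac{7}{9} - 424\right) 21 = \left(- \frac{3823}{9}\right) 21 = - \frac{26761}{3}$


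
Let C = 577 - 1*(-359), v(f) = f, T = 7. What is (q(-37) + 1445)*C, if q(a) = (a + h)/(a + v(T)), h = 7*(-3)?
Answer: 6771648/5 ≈ 1.3543e+6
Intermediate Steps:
h = -21
C = 936 (C = 577 + 359 = 936)
q(a) = (-21 + a)/(7 + a) (q(a) = (a - 21)/(a + 7) = (-21 + a)/(7 + a))
(q(-37) + 1445)*C = ((-21 - 37)/(7 - 37) + 1445)*936 = (-58/(-30) + 1445)*936 = (-1/30*(-58) + 1445)*936 = (29/15 + 1445)*936 = (21704/15)*936 = 6771648/5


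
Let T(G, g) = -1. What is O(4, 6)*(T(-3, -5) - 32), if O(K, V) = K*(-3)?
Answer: 396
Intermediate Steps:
O(K, V) = -3*K
O(4, 6)*(T(-3, -5) - 32) = (-3*4)*(-1 - 32) = -12*(-33) = 396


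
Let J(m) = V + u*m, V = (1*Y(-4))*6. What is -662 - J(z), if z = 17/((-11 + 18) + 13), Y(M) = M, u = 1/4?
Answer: -51057/80 ≈ -638.21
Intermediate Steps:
u = 1/4 ≈ 0.25000
V = -24 (V = (1*(-4))*6 = -4*6 = -24)
z = 17/20 (z = 17/(7 + 13) = 17/20 ≈ 0.85000)
J(m) = -24 + m/4
-662 - J(z) = -662 - (-24 + (1/4)*(17/20)) = -662 - (-24 + 17/80) = -662 - 1*(-1903/80) = -662 + 1903/80 = -51057/80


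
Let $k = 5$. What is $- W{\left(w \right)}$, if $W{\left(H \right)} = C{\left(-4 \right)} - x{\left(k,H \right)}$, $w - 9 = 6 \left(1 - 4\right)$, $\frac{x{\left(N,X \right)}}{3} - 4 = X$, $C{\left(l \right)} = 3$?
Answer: $-18$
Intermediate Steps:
$x{\left(N,X \right)} = 12 + 3 X$
$w = -9$ ($w = 9 + 6 \left(1 - 4\right) = 9 + 6 \left(-3\right) = 9 - 18 = -9$)
$W{\left(H \right)} = -9 - 3 H$ ($W{\left(H \right)} = 3 - \left(12 + 3 H\right) = -9 - 3 H$)
$- W{\left(w \right)} = - (-9 - -27) = - (-9 + 27) = \left(-1\right) 18 = -18$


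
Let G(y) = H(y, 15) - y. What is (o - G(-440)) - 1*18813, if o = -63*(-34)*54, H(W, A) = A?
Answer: 96400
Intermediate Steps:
o = 115668 (o = 2142*54 = 115668)
G(y) = 15 - y
(o - G(-440)) - 1*18813 = (115668 - (15 - 1*(-440))) - 1*18813 = (115668 - (15 + 440)) - 18813 = (115668 - 1*455) - 18813 = (115668 - 455) - 18813 = 115213 - 18813 = 96400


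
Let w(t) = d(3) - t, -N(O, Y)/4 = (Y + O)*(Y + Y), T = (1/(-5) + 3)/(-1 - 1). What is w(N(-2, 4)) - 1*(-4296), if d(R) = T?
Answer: 21793/5 ≈ 4358.6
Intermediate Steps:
T = -7/5 (T = (1*(-⅕) + 3)/(-2) = (-⅕ + 3)*(-½) = (14/5)*(-½) = -7/5 ≈ -1.4000)
N(O, Y) = -8*Y*(O + Y) (N(O, Y) = -4*(Y + O)*(Y + Y) = -4*(O + Y)*2*Y = -8*Y*(O + Y))
d(R) = -7/5
w(t) = -7/5 - t
w(N(-2, 4)) - 1*(-4296) = (-7/5 - (-8)*4*(-2 + 4)) - 1*(-4296) = (-7/5 - (-8)*4*2) + 4296 = (-7/5 - 1*(-64)) + 4296 = (-7/5 + 64) + 4296 = 313/5 + 4296 = 21793/5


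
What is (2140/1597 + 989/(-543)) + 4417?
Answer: 3829876894/867171 ≈ 4416.5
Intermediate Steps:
(2140/1597 + 989/(-543)) + 4417 = (2140*(1/1597) + 989*(-1/543)) + 4417 = (2140/1597 - 989/543) + 4417 = -417413/867171 + 4417 = 3829876894/867171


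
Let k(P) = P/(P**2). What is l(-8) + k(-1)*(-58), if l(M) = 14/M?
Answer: 225/4 ≈ 56.250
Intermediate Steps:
k(P) = 1/P (k(P) = P/P**2 = 1/P)
l(-8) + k(-1)*(-58) = 14/(-8) - 58/(-1) = 14*(-1/8) - 1*(-58) = -7/4 + 58 = 225/4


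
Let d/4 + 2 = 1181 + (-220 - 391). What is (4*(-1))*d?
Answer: -9088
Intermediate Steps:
d = 2272 (d = -8 + 4*(1181 + (-220 - 391)) = -8 + 4*(1181 - 611) = -8 + 4*570 = -8 + 2280 = 2272)
(4*(-1))*d = (4*(-1))*2272 = -4*2272 = -9088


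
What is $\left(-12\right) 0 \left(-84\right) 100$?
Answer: $0$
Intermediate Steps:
$\left(-12\right) 0 \left(-84\right) 100 = 0 \left(-84\right) 100 = 0 \cdot 100 = 0$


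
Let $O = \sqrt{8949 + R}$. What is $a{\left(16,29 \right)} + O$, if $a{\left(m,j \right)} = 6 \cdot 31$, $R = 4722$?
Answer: $186 + 21 \sqrt{31} \approx 302.92$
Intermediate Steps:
$O = 21 \sqrt{31}$ ($O = \sqrt{8949 + 4722} = \sqrt{13671} = 21 \sqrt{31} \approx 116.92$)
$a{\left(m,j \right)} = 186$
$a{\left(16,29 \right)} + O = 186 + 21 \sqrt{31}$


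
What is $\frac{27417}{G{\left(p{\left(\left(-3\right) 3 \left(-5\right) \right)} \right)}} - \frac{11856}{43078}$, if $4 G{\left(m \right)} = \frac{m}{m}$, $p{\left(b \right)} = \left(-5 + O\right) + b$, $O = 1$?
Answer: $\frac{2362133124}{21539} \approx 1.0967 \cdot 10^{5}$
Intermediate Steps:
$p{\left(b \right)} = -4 + b$ ($p{\left(b \right)} = \left(-5 + 1\right) + b = -4 + b$)
$G{\left(m \right)} = \frac{1}{4}$ ($G{\left(m \right)} = \frac{m \frac{1}{m}}{4} = \frac{1}{4} \cdot 1 = \frac{1}{4}$)
$\frac{27417}{G{\left(p{\left(\left(-3\right) 3 \left(-5\right) \right)} \right)}} - \frac{11856}{43078} = 27417 \frac{1}{\frac{1}{4}} - \frac{11856}{43078} = 27417 \cdot 4 - \frac{5928}{21539} = 109668 - \frac{5928}{21539} = \frac{2362133124}{21539}$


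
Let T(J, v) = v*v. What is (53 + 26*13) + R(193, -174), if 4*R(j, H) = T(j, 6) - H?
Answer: 887/2 ≈ 443.50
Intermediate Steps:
T(J, v) = v²
R(j, H) = 9 - H/4 (R(j, H) = (6² - H)/4 = (36 - H)/4 = 9 - H/4)
(53 + 26*13) + R(193, -174) = (53 + 26*13) + (9 - ¼*(-174)) = (53 + 338) + (9 + 87/2) = 391 + 105/2 = 887/2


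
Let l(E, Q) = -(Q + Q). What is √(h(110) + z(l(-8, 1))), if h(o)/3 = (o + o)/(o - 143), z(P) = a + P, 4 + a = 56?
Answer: √30 ≈ 5.4772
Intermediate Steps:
a = 52 (a = -4 + 56 = 52)
l(E, Q) = -2*Q
z(P) = 52 + P
h(o) = 6*o/(-143 + o) (h(o) = 3*((o + o)/(o - 143)) = 3*((2*o)/(-143 + o)) = 3*(2*o/(-143 + o)) = 6*o/(-143 + o))
√(h(110) + z(l(-8, 1))) = √(6*110/(-143 + 110) + (52 - 2*1)) = √(6*110/(-33) + (52 - 2)) = √(6*110*(-1/33) + 50) = √(-20 + 50) = √30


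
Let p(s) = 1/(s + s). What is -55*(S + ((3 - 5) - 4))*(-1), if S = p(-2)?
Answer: -1375/4 ≈ -343.75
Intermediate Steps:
p(s) = 1/(2*s)
S = -¼ (S = (½)/(-2) = (½)*(-½) = -¼ ≈ -0.25000)
-55*(S + ((3 - 5) - 4))*(-1) = -55*(-¼ + ((3 - 5) - 4))*(-1) = -55*(-¼ + (-2 - 4))*(-1) = -55*(-¼ - 6)*(-1) = -(-1375)*(-1)/4 = -55*25/4 = -1375/4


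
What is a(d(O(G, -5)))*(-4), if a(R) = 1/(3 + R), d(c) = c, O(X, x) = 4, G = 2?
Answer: -4/7 ≈ -0.57143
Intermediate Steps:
a(d(O(G, -5)))*(-4) = -4/(3 + 4) = -4/7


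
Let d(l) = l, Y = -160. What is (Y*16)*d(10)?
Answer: -25600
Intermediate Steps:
(Y*16)*d(10) = -160*16*10 = -2560*10 = -25600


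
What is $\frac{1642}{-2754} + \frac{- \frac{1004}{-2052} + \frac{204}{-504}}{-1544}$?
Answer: $- \frac{337218941}{565539408} \approx -0.59628$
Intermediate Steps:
$\frac{1642}{-2754} + \frac{- \frac{1004}{-2052} + \frac{204}{-504}}{-1544} = 1642 \left(- \frac{1}{2754}\right) + \left(\left(-1004\right) \left(- \frac{1}{2052}\right) + 204 \left(- \frac{1}{504}\right)\right) \left(- \frac{1}{1544}\right) = - \frac{821}{1377} + \left(\frac{251}{513} - \frac{17}{42}\right) \left(- \frac{1}{1544}\right) = - \frac{821}{1377} + \frac{607}{7182} \left(- \frac{1}{1544}\right) = - \frac{821}{1377} - \frac{607}{11089008} = - \frac{337218941}{565539408}$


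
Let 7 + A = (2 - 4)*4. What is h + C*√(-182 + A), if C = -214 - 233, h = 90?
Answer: 90 - 447*I*√197 ≈ 90.0 - 6273.9*I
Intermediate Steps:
A = -15 (A = -7 + (2 - 4)*4 = -7 - 2*4 = -7 - 8 = -15)
C = -447
h + C*√(-182 + A) = 90 - 447*√(-182 - 15) = 90 - 447*I*√197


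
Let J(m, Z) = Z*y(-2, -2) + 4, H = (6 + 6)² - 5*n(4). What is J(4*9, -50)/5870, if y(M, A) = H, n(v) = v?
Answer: -3098/2935 ≈ -1.0555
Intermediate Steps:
H = 124 (H = (6 + 6)² - 5*4 = 12² - 20 = 144 - 20 = 124)
y(M, A) = 124
J(m, Z) = 4 + 124*Z (J(m, Z) = Z*124 + 4 = 124*Z + 4 = 4 + 124*Z)
J(4*9, -50)/5870 = (4 + 124*(-50))/5870 = (4 - 6200)*(1/5870) = -6196*1/5870 = -3098/2935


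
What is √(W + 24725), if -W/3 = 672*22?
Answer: I*√19627 ≈ 140.1*I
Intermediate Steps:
W = -44352 (W = -2016*22 = -3*14784 = -44352)
√(W + 24725) = √(-44352 + 24725) = √(-19627) = I*√19627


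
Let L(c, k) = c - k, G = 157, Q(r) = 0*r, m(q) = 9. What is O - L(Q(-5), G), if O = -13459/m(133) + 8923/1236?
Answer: -4936183/3708 ≈ -1331.2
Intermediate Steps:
Q(r) = 0
O = -5518339/3708 (O = -13459/9 + 8923/1236 = -5518339/3708 ≈ -1488.2)
O - L(Q(-5), G) = -5518339/3708 - (0 - 1*157) = -5518339/3708 - (0 - 157) = -5518339/3708 - 1*(-157) = -5518339/3708 + 157 = -4936183/3708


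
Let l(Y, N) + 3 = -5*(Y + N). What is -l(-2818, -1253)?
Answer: -20352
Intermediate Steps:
l(Y, N) = -3 - 5*N - 5*Y (l(Y, N) = -3 - 5*(Y + N) = -3 - 5*(N + Y) = -3 + (-5*N - 5*Y) = -3 - 5*N - 5*Y)
-l(-2818, -1253) = -(-3 - 5*(-1253) - 5*(-2818)) = -(-3 + 6265 + 14090) = -1*20352 = -20352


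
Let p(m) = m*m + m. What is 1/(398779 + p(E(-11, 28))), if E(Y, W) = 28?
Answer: 1/399591 ≈ 2.5026e-6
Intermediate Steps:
p(m) = m + m² (p(m) = m² + m = m + m²)
1/(398779 + p(E(-11, 28))) = 1/(398779 + 28*(1 + 28)) = 1/(398779 + 28*29) = 1/(398779 + 812) = 1/399591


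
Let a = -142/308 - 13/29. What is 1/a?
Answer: -4466/4061 ≈ -1.0997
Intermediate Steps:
a = -4061/4466 (a = -142*1/308 - 13*1/29 = -71/154 - 13/29 = -4061/4466 ≈ -0.90932)
1/a = 1/(-4061/4466) = -4466/4061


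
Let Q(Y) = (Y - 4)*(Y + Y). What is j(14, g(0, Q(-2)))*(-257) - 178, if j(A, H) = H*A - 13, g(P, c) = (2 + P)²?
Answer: -11229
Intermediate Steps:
Q(Y) = 2*Y*(-4 + Y) (Q(Y) = (-4 + Y)*(2*Y) = 2*Y*(-4 + Y))
j(A, H) = -13 + A*H (j(A, H) = A*H - 13 = -13 + A*H)
j(14, g(0, Q(-2)))*(-257) - 178 = (-13 + 14*(2 + 0)²)*(-257) - 178 = (-13 + 14*2²)*(-257) - 178 = (-13 + 14*4)*(-257) - 178 = (-13 + 56)*(-257) - 178 = 43*(-257) - 178 = -11051 - 178 = -11229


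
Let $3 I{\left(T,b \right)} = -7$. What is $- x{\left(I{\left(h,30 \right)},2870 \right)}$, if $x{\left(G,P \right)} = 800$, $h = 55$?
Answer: $-800$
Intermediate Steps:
$I{\left(T,b \right)} = - \frac{7}{3}$ ($I{\left(T,b \right)} = \frac{1}{3} \left(-7\right) = - \frac{7}{3}$)
$- x{\left(I{\left(h,30 \right)},2870 \right)} = \left(-1\right) 800 = -800$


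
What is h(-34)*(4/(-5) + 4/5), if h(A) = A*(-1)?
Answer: 0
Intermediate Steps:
h(A) = -A
h(-34)*(4/(-5) + 4/5) = (-1*(-34))*(4/(-5) + 4/5) = 34*(4*(-⅕) + 4*(⅕)) = 34*(-⅘ + ⅘) = 34*0 = 0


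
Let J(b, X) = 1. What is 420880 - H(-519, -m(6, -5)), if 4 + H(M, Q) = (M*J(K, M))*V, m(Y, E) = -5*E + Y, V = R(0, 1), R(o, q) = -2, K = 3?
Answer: 419846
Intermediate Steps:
V = -2
m(Y, E) = Y - 5*E
H(M, Q) = -4 - 2*M (H(M, Q) = -4 + (M*1)*(-2) = -4 + M*(-2) = -4 - 2*M)
420880 - H(-519, -m(6, -5)) = 420880 - (-4 - 2*(-519)) = 420880 - (-4 + 1038) = 420880 - 1*1034 = 420880 - 1034 = 419846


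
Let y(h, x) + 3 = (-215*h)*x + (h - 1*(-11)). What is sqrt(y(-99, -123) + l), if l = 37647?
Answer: I*sqrt(2580499) ≈ 1606.4*I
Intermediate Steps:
y(h, x) = 8 + h - 215*h*x (y(h, x) = -3 + ((-215*h)*x + (h - 1*(-11))) = -3 + (-215*h*x + (h + 11)) = -3 + (-215*h*x + (11 + h)) = -3 + (11 + h - 215*h*x) = 8 + h - 215*h*x)
sqrt(y(-99, -123) + l) = sqrt((8 - 99 - 215*(-99)*(-123)) + 37647) = sqrt((8 - 99 - 2618055) + 37647) = sqrt(-2618146 + 37647) = sqrt(-2580499) = I*sqrt(2580499)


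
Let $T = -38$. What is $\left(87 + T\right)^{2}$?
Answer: $2401$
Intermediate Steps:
$\left(87 + T\right)^{2} = \left(87 - 38\right)^{2} = 49^{2} = 2401$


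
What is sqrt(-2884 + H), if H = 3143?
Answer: sqrt(259) ≈ 16.093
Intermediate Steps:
sqrt(-2884 + H) = sqrt(-2884 + 3143) = sqrt(259)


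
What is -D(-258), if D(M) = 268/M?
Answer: 134/129 ≈ 1.0388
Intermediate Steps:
-D(-258) = -268/(-258) = -268*(-1)/258 = -1*(-134/129) = 134/129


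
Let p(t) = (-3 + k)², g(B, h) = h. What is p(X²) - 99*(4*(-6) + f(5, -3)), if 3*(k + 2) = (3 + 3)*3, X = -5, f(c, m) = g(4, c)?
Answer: 1882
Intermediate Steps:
f(c, m) = c
k = 4 (k = -2 + ((3 + 3)*3)/3 = -2 + (6*3)/3 = -2 + (⅓)*18 = -2 + 6 = 4)
p(t) = 1 (p(t) = (-3 + 4)² = 1² = 1)
p(X²) - 99*(4*(-6) + f(5, -3)) = 1 - 99*(4*(-6) + 5) = 1 - 99*(-24 + 5) = 1 - 99*(-19) = 1 + 1881 = 1882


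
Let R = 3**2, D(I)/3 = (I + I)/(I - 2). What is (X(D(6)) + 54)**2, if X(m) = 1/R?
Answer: 237169/81 ≈ 2928.0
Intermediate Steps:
D(I) = 6*I/(-2 + I) (D(I) = 3*((I + I)/(I - 2)) = 3*((2*I)/(-2 + I)) = 3*(2*I/(-2 + I)) = 6*I/(-2 + I))
R = 9
X(m) = 1/9
(X(D(6)) + 54)**2 = (1/9 + 54)**2 = (487/9)**2 = 237169/81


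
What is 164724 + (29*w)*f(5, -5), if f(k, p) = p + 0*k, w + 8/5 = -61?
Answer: 173801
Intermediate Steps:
w = -313/5 (w = -8/5 - 61 = -313/5 ≈ -62.600)
f(k, p) = p (f(k, p) = p + 0 = p)
164724 + (29*w)*f(5, -5) = 164724 + (29*(-313/5))*(-5) = 164724 - 9077/5*(-5) = 164724 + 9077 = 173801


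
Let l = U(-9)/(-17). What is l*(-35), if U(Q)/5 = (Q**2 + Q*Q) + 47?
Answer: 36575/17 ≈ 2151.5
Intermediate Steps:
U(Q) = 235 + 10*Q**2 (U(Q) = 5*((Q**2 + Q*Q) + 47) = 5*((Q**2 + Q**2) + 47) = 5*(2*Q**2 + 47) = 5*(47 + 2*Q**2) = 235 + 10*Q**2)
l = -1045/17 (l = (235 + 10*(-9)**2)/(-17) = (235 + 10*81)*(-1/17) = (235 + 810)*(-1/17) = 1045*(-1/17) = -1045/17 ≈ -61.471)
l*(-35) = -1045/17*(-35) = 36575/17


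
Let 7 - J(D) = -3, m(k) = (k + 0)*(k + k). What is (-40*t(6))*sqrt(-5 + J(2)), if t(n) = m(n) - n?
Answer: -2640*sqrt(5) ≈ -5903.2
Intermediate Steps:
m(k) = 2*k**2 (m(k) = k*(2*k) = 2*k**2)
J(D) = 10 (J(D) = 7 - 1*(-3) = 7 + 3 = 10)
t(n) = -n + 2*n**2 (t(n) = 2*n**2 - n = -n + 2*n**2)
(-40*t(6))*sqrt(-5 + J(2)) = (-240*(-1 + 2*6))*sqrt(-5 + 10) = (-240*(-1 + 12))*sqrt(5) = (-240*11)*sqrt(5) = (-40*66)*sqrt(5) = -2640*sqrt(5)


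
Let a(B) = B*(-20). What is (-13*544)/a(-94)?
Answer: -884/235 ≈ -3.7617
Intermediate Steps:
a(B) = -20*B
(-13*544)/a(-94) = (-13*544)/((-20*(-94))) = -7072/1880 = -7072*1/1880 = -884/235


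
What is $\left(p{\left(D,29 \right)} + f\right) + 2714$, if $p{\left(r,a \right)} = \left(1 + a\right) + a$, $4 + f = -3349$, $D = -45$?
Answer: $-580$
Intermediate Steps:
$f = -3353$ ($f = -4 - 3349 = -3353$)
$p{\left(r,a \right)} = 1 + 2 a$
$\left(p{\left(D,29 \right)} + f\right) + 2714 = \left(\left(1 + 2 \cdot 29\right) - 3353\right) + 2714 = \left(\left(1 + 58\right) - 3353\right) + 2714 = \left(59 - 3353\right) + 2714 = -3294 + 2714 = -580$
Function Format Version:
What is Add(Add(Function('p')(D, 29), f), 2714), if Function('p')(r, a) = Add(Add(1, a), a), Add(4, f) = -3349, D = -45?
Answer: -580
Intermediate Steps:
f = -3353 (f = Add(-4, -3349) = -3353)
Function('p')(r, a) = Add(1, Mul(2, a))
Add(Add(Function('p')(D, 29), f), 2714) = Add(Add(Add(1, Mul(2, 29)), -3353), 2714) = Add(Add(Add(1, 58), -3353), 2714) = Add(Add(59, -3353), 2714) = Add(-3294, 2714) = -580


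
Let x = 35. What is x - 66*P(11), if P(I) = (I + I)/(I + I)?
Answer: -31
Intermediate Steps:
P(I) = 1 (P(I) = (2*I)/((2*I)) = (2*I)*(1/(2*I)) = 1)
x - 66*P(11) = 35 - 66*1 = 35 - 66 = -31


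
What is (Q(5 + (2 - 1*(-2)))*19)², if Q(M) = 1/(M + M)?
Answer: 361/324 ≈ 1.1142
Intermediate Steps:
Q(M) = 1/(2*M)
(Q(5 + (2 - 1*(-2)))*19)² = ((1/(2*(5 + (2 - 1*(-2)))))*19)² = ((1/(2*(5 + (2 + 2))))*19)² = ((1/(2*(5 + 4)))*19)² = (((½)/9)*19)² = (((½)*(⅑))*19)² = ((1/18)*19)² = (19/18)² = 361/324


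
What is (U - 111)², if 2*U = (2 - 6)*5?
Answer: 14641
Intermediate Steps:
U = -10 (U = ((2 - 6)*5)/2 = (-4*5)/2 = (½)*(-20) = -10)
(U - 111)² = (-10 - 111)² = (-121)² = 14641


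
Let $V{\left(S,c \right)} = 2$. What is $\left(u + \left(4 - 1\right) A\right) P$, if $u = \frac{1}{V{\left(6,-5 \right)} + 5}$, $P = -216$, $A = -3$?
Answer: $\frac{13392}{7} \approx 1913.1$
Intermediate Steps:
$u = \frac{1}{7}$ ($u = \frac{1}{2 + 5} = \frac{1}{7} \approx 0.14286$)
$\left(u + \left(4 - 1\right) A\right) P = \left(\frac{1}{7} + \left(4 - 1\right) \left(-3\right)\right) \left(-216\right) = \left(\frac{1}{7} + 3 \left(-3\right)\right) \left(-216\right) = \left(\frac{1}{7} - 9\right) \left(-216\right) = \left(- \frac{62}{7}\right) \left(-216\right) = \frac{13392}{7}$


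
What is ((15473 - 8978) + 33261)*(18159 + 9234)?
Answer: 1089036108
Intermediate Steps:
((15473 - 8978) + 33261)*(18159 + 9234) = (6495 + 33261)*27393 = 39756*27393 = 1089036108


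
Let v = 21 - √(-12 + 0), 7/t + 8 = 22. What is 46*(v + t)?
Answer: 989 - 92*I*√3 ≈ 989.0 - 159.35*I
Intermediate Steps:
t = ½ (t = 7/(-8 + 22) = 7/14 = 7*(1/14) = ½ ≈ 0.50000)
v = 21 - 2*I*√3 (v = 21 - √(-12) = 21 - 2*I*√3 ≈ 21.0 - 3.4641*I)
46*(v + t) = 46*((21 - 2*I*√3) + ½) = 46*(43/2 - 2*I*√3) = 989 - 92*I*√3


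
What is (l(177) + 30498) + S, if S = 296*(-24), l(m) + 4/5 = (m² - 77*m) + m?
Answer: 206351/5 ≈ 41270.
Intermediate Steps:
l(m) = -⅘ + m² - 76*m (l(m) = -⅘ + ((m² - 77*m) + m) = -⅘ + (m² - 76*m) = -⅘ + m² - 76*m)
S = -7104
(l(177) + 30498) + S = ((-⅘ + 177² - 76*177) + 30498) - 7104 = ((-⅘ + 31329 - 13452) + 30498) - 7104 = (89381/5 + 30498) - 7104 = 241871/5 - 7104 = 206351/5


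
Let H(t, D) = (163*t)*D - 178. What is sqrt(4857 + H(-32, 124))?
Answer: 3*I*sqrt(71345) ≈ 801.31*I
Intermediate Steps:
H(t, D) = -178 + 163*D*t (H(t, D) = 163*D*t - 178 = -178 + 163*D*t)
sqrt(4857 + H(-32, 124)) = sqrt(4857 + (-178 + 163*124*(-32))) = sqrt(4857 + (-178 - 646784)) = sqrt(4857 - 646962) = sqrt(-642105) = 3*I*sqrt(71345)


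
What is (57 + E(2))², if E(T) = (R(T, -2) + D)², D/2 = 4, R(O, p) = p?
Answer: 8649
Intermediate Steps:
D = 8 (D = 2*4 = 8)
E(T) = 36 (E(T) = (-2 + 8)² = 6² = 36)
(57 + E(2))² = (57 + 36)² = 93² = 8649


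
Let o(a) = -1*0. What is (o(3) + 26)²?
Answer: 676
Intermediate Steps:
o(a) = 0
(o(3) + 26)² = (0 + 26)² = 26² = 676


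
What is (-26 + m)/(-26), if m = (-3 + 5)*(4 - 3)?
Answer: 12/13 ≈ 0.92308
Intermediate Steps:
m = 2 (m = 2*1 = 2)
(-26 + m)/(-26) = (-26 + 2)/(-26) = -24*(-1/26) = 12/13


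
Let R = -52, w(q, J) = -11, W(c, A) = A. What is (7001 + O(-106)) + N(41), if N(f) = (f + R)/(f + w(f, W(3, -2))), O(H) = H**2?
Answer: 547099/30 ≈ 18237.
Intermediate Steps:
N(f) = (-52 + f)/(-11 + f) (N(f) = (f - 52)/(f - 11) = (-52 + f)/(-11 + f))
(7001 + O(-106)) + N(41) = (7001 + (-106)**2) + (-52 + 41)/(-11 + 41) = (7001 + 11236) - 11/30 = 18237 + (1/30)*(-11) = 18237 - 11/30 = 547099/30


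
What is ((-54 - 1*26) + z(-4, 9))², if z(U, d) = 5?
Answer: 5625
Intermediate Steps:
((-54 - 1*26) + z(-4, 9))² = ((-54 - 1*26) + 5)² = ((-54 - 26) + 5)² = (-80 + 5)² = (-75)² = 5625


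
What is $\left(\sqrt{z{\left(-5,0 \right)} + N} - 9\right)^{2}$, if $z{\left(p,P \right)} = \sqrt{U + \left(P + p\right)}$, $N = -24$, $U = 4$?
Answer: $\left(9 - \sqrt{-24 + i}\right)^{2} \approx 55.163 - 87.201 i$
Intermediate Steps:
$z{\left(p,P \right)} = \sqrt{4 + P + p}$ ($z{\left(p,P \right)} = \sqrt{4 + \left(P + p\right)} = \sqrt{4 + P + p}$)
$\left(\sqrt{z{\left(-5,0 \right)} + N} - 9\right)^{2} = \left(\sqrt{\sqrt{4 + 0 - 5} - 24} - 9\right)^{2} = \left(\sqrt{\sqrt{-1} - 24} - 9\right)^{2} = \left(\sqrt{i - 24} - 9\right)^{2} = \left(\sqrt{-24 + i} - 9\right)^{2} = \left(-9 + \sqrt{-24 + i}\right)^{2}$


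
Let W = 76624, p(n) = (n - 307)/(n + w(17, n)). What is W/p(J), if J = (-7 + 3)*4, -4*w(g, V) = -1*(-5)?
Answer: 1321764/323 ≈ 4092.1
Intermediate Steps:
w(g, V) = -5/4 (w(g, V) = -(-1)*(-5)/4 = -¼*5 = -5/4)
J = -16 (J = -4*4 = -16)
p(n) = (-307 + n)/(-5/4 + n) (p(n) = (n - 307)/(n - 5/4) = (-307 + n)/(-5/4 + n))
W/p(J) = 76624/((4*(-307 - 16)/(-5 + 4*(-16)))) = 76624/((4*(-323)/(-5 - 64))) = 76624/((4*(-323)/(-69))) = 76624/((4*(-1/69)*(-323))) = 76624/(1292/69) = 76624*(69/1292) = 1321764/323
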